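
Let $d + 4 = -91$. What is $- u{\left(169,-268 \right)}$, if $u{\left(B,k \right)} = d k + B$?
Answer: $-25629$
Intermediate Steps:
$d = -95$ ($d = -4 - 91 = -95$)
$u{\left(B,k \right)} = B - 95 k$ ($u{\left(B,k \right)} = - 95 k + B = B - 95 k$)
$- u{\left(169,-268 \right)} = - (169 - -25460) = - (169 + 25460) = \left(-1\right) 25629 = -25629$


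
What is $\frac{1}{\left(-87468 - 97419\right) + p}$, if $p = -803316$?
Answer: $- \frac{1}{988203} \approx -1.0119 \cdot 10^{-6}$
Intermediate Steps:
$\frac{1}{\left(-87468 - 97419\right) + p} = \frac{1}{\left(-87468 - 97419\right) - 803316} = \frac{1}{-184887 - 803316} = \frac{1}{-988203} = - \frac{1}{988203}$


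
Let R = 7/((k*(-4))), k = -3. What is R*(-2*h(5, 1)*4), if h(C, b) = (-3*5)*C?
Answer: 350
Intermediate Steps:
h(C, b) = -15*C
R = 7/12 (R = 7/((-3*(-4))) = 7/12 ≈ 0.58333)
R*(-2*h(5, 1)*4) = 7*(-(-30)*5*4)/12 = 7*(-2*(-75)*4)/12 = 7*(150*4)/12 = (7/12)*600 = 350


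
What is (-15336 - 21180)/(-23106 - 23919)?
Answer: 12172/15675 ≈ 0.77652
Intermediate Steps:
(-15336 - 21180)/(-23106 - 23919) = -36516/(-47025) = -36516*(-1/47025) = 12172/15675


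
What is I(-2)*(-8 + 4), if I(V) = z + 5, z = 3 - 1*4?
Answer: -16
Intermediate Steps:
z = -1 (z = 3 - 4 = -1)
I(V) = 4 (I(V) = -1 + 5 = 4)
I(-2)*(-8 + 4) = 4*(-8 + 4) = 4*(-4) = -16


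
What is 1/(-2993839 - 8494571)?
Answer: -1/11488410 ≈ -8.7044e-8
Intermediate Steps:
1/(-2993839 - 8494571) = 1/(-11488410) = -1/11488410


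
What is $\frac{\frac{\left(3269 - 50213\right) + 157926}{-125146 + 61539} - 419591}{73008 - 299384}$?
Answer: $\frac{26689035719}{14399098232} \approx 1.8535$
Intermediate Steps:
$\frac{\frac{\left(3269 - 50213\right) + 157926}{-125146 + 61539} - 419591}{73008 - 299384} = \frac{\frac{\left(3269 - 50213\right) + 157926}{-63607} - 419591}{-226376} = \left(\left(-46944 + 157926\right) \left(- \frac{1}{63607}\right) - 419591\right) \left(- \frac{1}{226376}\right) = \left(110982 \left(- \frac{1}{63607}\right) - 419591\right) \left(- \frac{1}{226376}\right) = \left(- \frac{110982}{63607} - 419591\right) \left(- \frac{1}{226376}\right) = \left(- \frac{26689035719}{63607}\right) \left(- \frac{1}{226376}\right) = \frac{26689035719}{14399098232}$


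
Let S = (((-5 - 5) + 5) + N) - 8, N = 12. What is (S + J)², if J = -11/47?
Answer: 3364/2209 ≈ 1.5229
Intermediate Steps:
S = -1 (S = (((-5 - 5) + 5) + 12) - 8 = ((-10 + 5) + 12) - 8 = (-5 + 12) - 8 = 7 - 8 = -1)
J = -11/47 (J = -11*1/47 = -11/47 ≈ -0.23404)
(S + J)² = (-1 - 11/47)² = (-58/47)² = 3364/2209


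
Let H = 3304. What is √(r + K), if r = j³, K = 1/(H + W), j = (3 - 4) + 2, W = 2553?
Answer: √34310306/5857 ≈ 1.0001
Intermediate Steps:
j = 1 (j = -1 + 2 = 1)
K = 1/5857 (K = 1/(3304 + 2553) = 1/5857 ≈ 0.00017074)
r = 1 (r = 1³ = 1)
√(r + K) = √(1 + 1/5857) = √(5858/5857) = √34310306/5857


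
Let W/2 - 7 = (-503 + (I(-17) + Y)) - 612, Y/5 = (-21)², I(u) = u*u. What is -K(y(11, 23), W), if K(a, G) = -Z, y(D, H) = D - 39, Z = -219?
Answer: -219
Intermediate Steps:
I(u) = u²
Y = 2205 (Y = 5*(-21)² = 5*441 = 2205)
y(D, H) = -39 + D
W = 2772 (W = 14 + 2*((-503 + ((-17)² + 2205)) - 612) = 14 + 2*((-503 + (289 + 2205)) - 612) = 14 + 2*((-503 + 2494) - 612) = 14 + 2*(1991 - 612) = 14 + 2*1379 = 14 + 2758 = 2772)
K(a, G) = 219 (K(a, G) = -1*(-219) = 219)
-K(y(11, 23), W) = -1*219 = -219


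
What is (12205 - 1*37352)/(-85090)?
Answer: 25147/85090 ≈ 0.29553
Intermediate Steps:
(12205 - 1*37352)/(-85090) = (12205 - 37352)*(-1/85090) = -25147*(-1/85090) = 25147/85090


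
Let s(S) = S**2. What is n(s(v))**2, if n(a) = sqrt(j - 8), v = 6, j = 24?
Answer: 16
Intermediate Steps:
n(a) = 4 (n(a) = sqrt(24 - 8) = sqrt(16) = 4)
n(s(v))**2 = 4**2 = 16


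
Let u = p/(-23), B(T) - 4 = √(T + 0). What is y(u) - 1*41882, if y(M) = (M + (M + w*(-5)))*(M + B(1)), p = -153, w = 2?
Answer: -22135210/529 ≈ -41844.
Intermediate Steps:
B(T) = 4 + √T (B(T) = 4 + √(T + 0) = 4 + √T)
u = 153/23 (u = -153/(-23) = -153*(-1/23) = 153/23 ≈ 6.6522)
y(M) = (-10 + 2*M)*(5 + M) (y(M) = (M + (M + 2*(-5)))*(M + (4 + √1)) = (M + (M - 10))*(M + (4 + 1)) = (M + (-10 + M))*(M + 5) = (-10 + 2*M)*(5 + M))
y(u) - 1*41882 = (-50 + 2*(153/23)²) - 1*41882 = (-50 + 2*(23409/529)) - 41882 = (-50 + 46818/529) - 41882 = 20368/529 - 41882 = -22135210/529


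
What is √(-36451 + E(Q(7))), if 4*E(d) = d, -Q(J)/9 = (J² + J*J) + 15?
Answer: I*√146821/2 ≈ 191.59*I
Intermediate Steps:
Q(J) = -135 - 18*J² (Q(J) = -9*((J² + J*J) + 15) = -9*((J² + J²) + 15) = -9*(2*J² + 15) = -9*(15 + 2*J²) = -135 - 18*J²)
E(d) = d/4
√(-36451 + E(Q(7))) = √(-36451 + (-135 - 18*7²)/4) = √(-36451 + (-135 - 18*49)/4) = √(-36451 + (-135 - 882)/4) = √(-36451 + (¼)*(-1017)) = √(-36451 - 1017/4) = √(-146821/4) = I*√146821/2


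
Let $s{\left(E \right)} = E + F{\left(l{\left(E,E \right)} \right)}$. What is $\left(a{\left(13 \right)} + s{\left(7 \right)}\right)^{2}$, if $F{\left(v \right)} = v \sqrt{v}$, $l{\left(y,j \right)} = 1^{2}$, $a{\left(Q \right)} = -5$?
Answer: $9$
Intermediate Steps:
$l{\left(y,j \right)} = 1$
$F{\left(v \right)} = v^{\frac{3}{2}}$
$s{\left(E \right)} = 1 + E$ ($s{\left(E \right)} = E + 1^{\frac{3}{2}} = E + 1 = 1 + E$)
$\left(a{\left(13 \right)} + s{\left(7 \right)}\right)^{2} = \left(-5 + \left(1 + 7\right)\right)^{2} = \left(-5 + 8\right)^{2} = 3^{2} = 9$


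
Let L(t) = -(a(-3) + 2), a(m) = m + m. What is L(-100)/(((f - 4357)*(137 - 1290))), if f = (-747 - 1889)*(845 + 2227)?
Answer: 4/9341777797 ≈ 4.2818e-10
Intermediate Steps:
a(m) = 2*m
f = -8097792 (f = -2636*3072 = -8097792)
L(t) = 4 (L(t) = -(2*(-3) + 2) = -(-6 + 2) = -1*(-4) = 4)
L(-100)/(((f - 4357)*(137 - 1290))) = 4/(((-8097792 - 4357)*(137 - 1290))) = 4/((-8102149*(-1153))) = 4/9341777797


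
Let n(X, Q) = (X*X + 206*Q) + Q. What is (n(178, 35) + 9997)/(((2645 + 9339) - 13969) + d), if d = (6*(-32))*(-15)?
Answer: 48926/895 ≈ 54.666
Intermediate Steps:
n(X, Q) = X² + 207*Q (n(X, Q) = (X² + 206*Q) + Q = X² + 207*Q)
d = 2880 (d = -192*(-15) = 2880)
(n(178, 35) + 9997)/(((2645 + 9339) - 13969) + d) = ((178² + 207*35) + 9997)/(((2645 + 9339) - 13969) + 2880) = ((31684 + 7245) + 9997)/((11984 - 13969) + 2880) = (38929 + 9997)/(-1985 + 2880) = 48926/895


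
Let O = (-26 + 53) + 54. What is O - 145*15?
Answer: -2094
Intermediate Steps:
O = 81 (O = 27 + 54 = 81)
O - 145*15 = 81 - 145*15 = 81 - 2175 = -2094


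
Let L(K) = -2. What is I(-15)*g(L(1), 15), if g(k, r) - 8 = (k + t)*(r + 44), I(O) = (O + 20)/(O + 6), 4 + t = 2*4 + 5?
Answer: -2105/9 ≈ -233.89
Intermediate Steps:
t = 9 (t = -4 + (2*4 + 5) = -4 + (8 + 5) = -4 + 13 = 9)
I(O) = (20 + O)/(6 + O)
g(k, r) = 8 + (9 + k)*(44 + r) (g(k, r) = 8 + (k + 9)*(r + 44) = 8 + (9 + k)*(44 + r))
I(-15)*g(L(1), 15) = ((20 - 15)/(6 - 15))*(404 + 9*15 + 44*(-2) - 2*15) = (5/(-9))*(404 + 135 - 88 - 30) = -⅑*5*421 = -5/9*421 = -2105/9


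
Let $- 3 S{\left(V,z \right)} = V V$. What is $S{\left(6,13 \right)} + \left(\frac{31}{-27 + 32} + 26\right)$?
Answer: $\frac{101}{5} \approx 20.2$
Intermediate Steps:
$S{\left(V,z \right)} = - \frac{V^{2}}{3}$ ($S{\left(V,z \right)} = - \frac{V V}{3} = - \frac{V^{2}}{3}$)
$S{\left(6,13 \right)} + \left(\frac{31}{-27 + 32} + 26\right) = - \frac{6^{2}}{3} + \left(\frac{31}{-27 + 32} + 26\right) = \left(- \frac{1}{3}\right) 36 + \left(\frac{31}{5} + 26\right) = -12 + \left(31 \cdot \frac{1}{5} + 26\right) = -12 + \left(\frac{31}{5} + 26\right) = -12 + \frac{161}{5} = \frac{101}{5}$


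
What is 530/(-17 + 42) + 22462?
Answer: 112416/5 ≈ 22483.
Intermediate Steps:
530/(-17 + 42) + 22462 = 530/25 + 22462 = 530*(1/25) + 22462 = 106/5 + 22462 = 112416/5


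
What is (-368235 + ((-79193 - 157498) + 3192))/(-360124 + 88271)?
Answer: 601734/271853 ≈ 2.2135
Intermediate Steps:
(-368235 + ((-79193 - 157498) + 3192))/(-360124 + 88271) = (-368235 + (-236691 + 3192))/(-271853) = (-368235 - 233499)*(-1/271853) = -601734*(-1/271853) = 601734/271853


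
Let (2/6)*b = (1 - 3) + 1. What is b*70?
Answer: -210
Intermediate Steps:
b = -3 (b = 3*((1 - 3) + 1) = 3*(-2 + 1) = 3*(-1) = -3)
b*70 = -3*70 = -210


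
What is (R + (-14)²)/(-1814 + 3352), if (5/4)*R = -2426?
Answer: -4362/3845 ≈ -1.1345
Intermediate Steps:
R = -9704/5 (R = (⅘)*(-2426) = -9704/5 ≈ -1940.8)
(R + (-14)²)/(-1814 + 3352) = (-9704/5 + (-14)²)/(-1814 + 3352) = (-9704/5 + 196)/1538 = -8724/5*1/1538 = -4362/3845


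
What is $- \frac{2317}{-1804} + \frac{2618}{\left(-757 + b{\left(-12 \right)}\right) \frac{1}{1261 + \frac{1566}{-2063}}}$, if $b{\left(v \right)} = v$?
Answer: $- \frac{12275210489045}{2861950388} \approx -4289.1$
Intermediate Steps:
$- \frac{2317}{-1804} + \frac{2618}{\left(-757 + b{\left(-12 \right)}\right) \frac{1}{1261 + \frac{1566}{-2063}}} = - \frac{2317}{-1804} + \frac{2618}{\left(-757 - 12\right) \frac{1}{1261 + \frac{1566}{-2063}}} = \left(-2317\right) \left(- \frac{1}{1804}\right) + \frac{2618}{\left(-769\right) \frac{1}{1261 + 1566 \left(- \frac{1}{2063}\right)}} = \frac{2317}{1804} + \frac{2618}{\left(-769\right) \frac{1}{1261 - \frac{1566}{2063}}} = \frac{2317}{1804} + \frac{2618}{\left(-769\right) \frac{1}{\frac{2599877}{2063}}} = \frac{2317}{1804} + \frac{2618}{\left(-769\right) \frac{2063}{2599877}} = \frac{2317}{1804} + \frac{2618}{- \frac{1586447}{2599877}} = \frac{2317}{1804} + 2618 \left(- \frac{2599877}{1586447}\right) = \frac{2317}{1804} - \frac{6806477986}{1586447} = - \frac{12275210489045}{2861950388}$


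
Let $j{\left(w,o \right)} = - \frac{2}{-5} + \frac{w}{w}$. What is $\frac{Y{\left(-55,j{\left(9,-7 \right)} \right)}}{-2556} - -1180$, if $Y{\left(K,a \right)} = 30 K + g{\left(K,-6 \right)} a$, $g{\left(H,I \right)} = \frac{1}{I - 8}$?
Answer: $\frac{30177301}{25560} \approx 1180.6$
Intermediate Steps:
$j{\left(w,o \right)} = \frac{7}{5}$ ($j{\left(w,o \right)} = \left(-2\right) \left(- \frac{1}{5}\right) + 1 = \frac{2}{5} + 1 = \frac{7}{5}$)
$g{\left(H,I \right)} = \frac{1}{-8 + I}$
$Y{\left(K,a \right)} = 30 K - \frac{a}{14}$ ($Y{\left(K,a \right)} = 30 K + \frac{a}{-8 - 6} = 30 K + \frac{a}{-14} = 30 K - \frac{a}{14}$)
$\frac{Y{\left(-55,j{\left(9,-7 \right)} \right)}}{-2556} - -1180 = \frac{30 \left(-55\right) - \frac{1}{10}}{-2556} - -1180 = \left(-1650 - \frac{1}{10}\right) \left(- \frac{1}{2556}\right) + 1180 = \left(- \frac{16501}{10}\right) \left(- \frac{1}{2556}\right) + 1180 = \frac{16501}{25560} + 1180 = \frac{30177301}{25560}$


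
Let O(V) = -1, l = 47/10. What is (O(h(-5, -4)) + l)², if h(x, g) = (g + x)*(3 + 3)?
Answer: 1369/100 ≈ 13.690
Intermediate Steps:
h(x, g) = 6*g + 6*x (h(x, g) = (g + x)*6 = 6*g + 6*x)
l = 47/10 (l = 47*(⅒) = 47/10 ≈ 4.7000)
(O(h(-5, -4)) + l)² = (-1 + 47/10)² = (37/10)² = 1369/100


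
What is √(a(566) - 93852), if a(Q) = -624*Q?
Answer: 2*I*√111759 ≈ 668.61*I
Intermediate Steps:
√(a(566) - 93852) = √(-624*566 - 93852) = √(-353184 - 93852) = √(-447036) = 2*I*√111759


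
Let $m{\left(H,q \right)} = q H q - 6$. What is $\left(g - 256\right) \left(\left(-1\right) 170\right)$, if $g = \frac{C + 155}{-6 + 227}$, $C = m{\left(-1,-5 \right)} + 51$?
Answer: $\frac{564010}{13} \approx 43385.0$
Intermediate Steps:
$m{\left(H,q \right)} = -6 + H q^{2}$ ($m{\left(H,q \right)} = H q q - 6 = H q^{2} - 6 = -6 + H q^{2}$)
$C = 20$ ($C = \left(-6 - \left(-5\right)^{2}\right) + 51 = \left(-6 - 25\right) + 51 = -31 + 51 = 20$)
$g = \frac{175}{221}$ ($g = \frac{20 + 155}{-6 + 227} = \frac{175}{221} \approx 0.79185$)
$\left(g - 256\right) \left(\left(-1\right) 170\right) = \left(\frac{175}{221} - 256\right) \left(\left(-1\right) 170\right) = \left(- \frac{56401}{221}\right) \left(-170\right) = \frac{564010}{13}$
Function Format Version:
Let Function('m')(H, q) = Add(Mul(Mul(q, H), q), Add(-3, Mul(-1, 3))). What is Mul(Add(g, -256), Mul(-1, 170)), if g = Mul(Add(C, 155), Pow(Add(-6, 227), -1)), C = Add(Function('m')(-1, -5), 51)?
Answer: Rational(564010, 13) ≈ 43385.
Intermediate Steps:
Function('m')(H, q) = Add(-6, Mul(H, Pow(q, 2))) (Function('m')(H, q) = Add(Mul(Mul(H, q), q), Add(-3, -3)) = Add(Mul(H, Pow(q, 2)), -6) = Add(-6, Mul(H, Pow(q, 2))))
C = 20 (C = Add(Add(-6, Mul(-1, Pow(-5, 2))), 51) = Add(Add(-6, Mul(-1, 25)), 51) = Add(Add(-6, -25), 51) = Add(-31, 51) = 20)
g = Rational(175, 221) (g = Mul(Add(20, 155), Pow(Add(-6, 227), -1)) = Mul(175, Pow(221, -1)) = Mul(175, Rational(1, 221)) = Rational(175, 221) ≈ 0.79185)
Mul(Add(g, -256), Mul(-1, 170)) = Mul(Add(Rational(175, 221), -256), Mul(-1, 170)) = Mul(Rational(-56401, 221), -170) = Rational(564010, 13)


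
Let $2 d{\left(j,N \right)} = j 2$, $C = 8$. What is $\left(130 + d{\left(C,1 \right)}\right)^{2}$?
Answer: $19044$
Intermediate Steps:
$d{\left(j,N \right)} = j$ ($d{\left(j,N \right)} = \frac{j 2}{2} = \frac{2 j}{2} = j$)
$\left(130 + d{\left(C,1 \right)}\right)^{2} = \left(130 + 8\right)^{2} = 138^{2} = 19044$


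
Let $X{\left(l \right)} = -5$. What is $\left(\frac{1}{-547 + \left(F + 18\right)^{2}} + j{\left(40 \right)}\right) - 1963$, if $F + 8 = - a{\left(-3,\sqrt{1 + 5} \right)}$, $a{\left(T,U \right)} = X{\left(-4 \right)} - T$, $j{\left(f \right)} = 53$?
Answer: $- \frac{769731}{403} \approx -1910.0$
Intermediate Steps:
$a{\left(T,U \right)} = -5 - T$
$F = -6$ ($F = -8 - \left(-5 - -3\right) = -8 - \left(-5 + 3\right) = -8 - -2 = -8 + 2 = -6$)
$\left(\frac{1}{-547 + \left(F + 18\right)^{2}} + j{\left(40 \right)}\right) - 1963 = \left(\frac{1}{-547 + \left(-6 + 18\right)^{2}} + 53\right) - 1963 = \left(\frac{1}{-547 + 12^{2}} + 53\right) - 1963 = \left(\frac{1}{-547 + 144} + 53\right) - 1963 = \left(\frac{1}{-403} + 53\right) - 1963 = \left(- \frac{1}{403} + 53\right) - 1963 = \frac{21358}{403} - 1963 = - \frac{769731}{403}$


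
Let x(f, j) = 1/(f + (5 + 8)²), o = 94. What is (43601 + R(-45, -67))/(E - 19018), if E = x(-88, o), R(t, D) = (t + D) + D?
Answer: -3517182/1540457 ≈ -2.2832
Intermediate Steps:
R(t, D) = t + 2*D (R(t, D) = (D + t) + D = t + 2*D)
x(f, j) = 1/(169 + f) (x(f, j) = 1/(f + 13²) = 1/(f + 169) = 1/(169 + f))
E = 1/81 (E = 1/(169 - 88) = 1/81 ≈ 0.012346)
(43601 + R(-45, -67))/(E - 19018) = (43601 + (-45 + 2*(-67)))/(1/81 - 19018) = (43601 + (-45 - 134))/(-1540457/81) = (43601 - 179)*(-81/1540457) = 43422*(-81/1540457) = -3517182/1540457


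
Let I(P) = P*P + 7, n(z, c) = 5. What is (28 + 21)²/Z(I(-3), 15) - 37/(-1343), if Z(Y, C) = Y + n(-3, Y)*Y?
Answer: 3228095/128928 ≈ 25.038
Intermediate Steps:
I(P) = 7 + P² (I(P) = P² + 7 = 7 + P²)
Z(Y, C) = 6*Y (Z(Y, C) = Y + 5*Y = 6*Y)
(28 + 21)²/Z(I(-3), 15) - 37/(-1343) = (28 + 21)²/((6*(7 + (-3)²))) - 37/(-1343) = 49²/((6*(7 + 9))) - 37*(-1/1343) = 2401/((6*16)) + 37/1343 = 2401/96 + 37/1343 = 3228095/128928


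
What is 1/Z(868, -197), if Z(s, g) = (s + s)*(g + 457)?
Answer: 1/451360 ≈ 2.2155e-6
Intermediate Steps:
Z(s, g) = 2*s*(457 + g) (Z(s, g) = (2*s)*(457 + g) = 2*s*(457 + g))
1/Z(868, -197) = 1/(2*868*(457 - 197)) = 1/(2*868*260) = 1/451360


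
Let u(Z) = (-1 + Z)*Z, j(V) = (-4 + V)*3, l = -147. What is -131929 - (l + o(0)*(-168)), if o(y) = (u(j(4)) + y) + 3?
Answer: -131278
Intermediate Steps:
j(V) = -12 + 3*V
u(Z) = Z*(-1 + Z)
o(y) = 3 + y (o(y) = ((-12 + 3*4)*(-1 + (-12 + 3*4)) + y) + 3 = ((-12 + 12)*(-1 + (-12 + 12)) + y) + 3 = (0*(-1 + 0) + y) + 3 = (0*(-1) + y) + 3 = (0 + y) + 3 = y + 3 = 3 + y)
-131929 - (l + o(0)*(-168)) = -131929 - (-147 + (3 + 0)*(-168)) = -131929 - (-147 + 3*(-168)) = -131929 - (-147 - 504) = -131929 - 1*(-651) = -131929 + 651 = -131278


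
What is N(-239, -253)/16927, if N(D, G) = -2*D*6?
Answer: 2868/16927 ≈ 0.16943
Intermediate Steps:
N(D, G) = -12*D (N(D, G) = -2*D*6 = -12*D)
N(-239, -253)/16927 = -12*(-239)/16927 = 2868*(1/16927) = 2868/16927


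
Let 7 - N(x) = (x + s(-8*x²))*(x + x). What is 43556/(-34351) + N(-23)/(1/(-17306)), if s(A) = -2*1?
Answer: 679488774502/34351 ≈ 1.9781e+7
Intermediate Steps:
s(A) = -2
N(x) = 7 - 2*x*(-2 + x) (N(x) = 7 - (x - 2)*(x + x) = 7 - (-2 + x)*2*x = 7 - 2*x*(-2 + x))
43556/(-34351) + N(-23)/(1/(-17306)) = 43556/(-34351) + (7 - 2*(-23)² + 4*(-23))/(1/(-17306)) = 43556*(-1/34351) + (7 - 2*529 - 92)/(-1/17306) = -43556/34351 + (7 - 1058 - 92)*(-17306) = -43556/34351 - 1143*(-17306) = -43556/34351 + 19780758 = 679488774502/34351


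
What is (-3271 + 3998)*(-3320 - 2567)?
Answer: -4279849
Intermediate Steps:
(-3271 + 3998)*(-3320 - 2567) = 727*(-5887) = -4279849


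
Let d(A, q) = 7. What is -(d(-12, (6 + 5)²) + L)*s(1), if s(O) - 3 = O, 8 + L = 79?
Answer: -312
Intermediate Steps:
L = 71 (L = -8 + 79 = 71)
s(O) = 3 + O
-(d(-12, (6 + 5)²) + L)*s(1) = -(7 + 71)*(3 + 1) = -78*4 = -1*312 = -312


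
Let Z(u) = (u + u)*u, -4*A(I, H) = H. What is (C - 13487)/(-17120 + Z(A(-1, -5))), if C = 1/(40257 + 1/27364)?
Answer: 118857429447992/150846575697315 ≈ 0.78794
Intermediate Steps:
A(I, H) = -H/4
Z(u) = 2*u² (Z(u) = (2*u)*u = 2*u²)
C = 27364/1101592549 (C = 1/(40257 + 1/27364) = 1/(1101592549/27364) = 27364/1101592549 ≈ 2.4840e-5)
(C - 13487)/(-17120 + Z(A(-1, -5))) = (27364/1101592549 - 13487)/(-17120 + 2*(-¼*(-5))²) = -14857178680999/(1101592549*(-17120 + 2*(5/4)²)) = -14857178680999/(1101592549*(-17120 + 2*(25/16))) = -14857178680999/(1101592549*(-17120 + 25/8)) = -14857178680999/(1101592549*(-136935/8)) = -14857178680999/1101592549*(-8/136935) = 118857429447992/150846575697315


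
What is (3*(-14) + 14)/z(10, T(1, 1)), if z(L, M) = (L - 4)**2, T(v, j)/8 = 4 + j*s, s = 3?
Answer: -7/9 ≈ -0.77778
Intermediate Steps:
T(v, j) = 32 + 24*j (T(v, j) = 8*(4 + j*3) = 8*(4 + 3*j) = 32 + 24*j)
z(L, M) = (-4 + L)**2
(3*(-14) + 14)/z(10, T(1, 1)) = (3*(-14) + 14)/((-4 + 10)**2) = (-42 + 14)/(6**2) = -28/36 = -28*1/36 = -7/9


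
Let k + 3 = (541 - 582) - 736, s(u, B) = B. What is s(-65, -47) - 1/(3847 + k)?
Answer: -144150/3067 ≈ -47.000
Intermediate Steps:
k = -780 (k = -3 + ((541 - 582) - 736) = -3 + (-41 - 736) = -3 - 777 = -780)
s(-65, -47) - 1/(3847 + k) = -47 - 1/(3847 - 780) = -47 - 1/3067 = -144150/3067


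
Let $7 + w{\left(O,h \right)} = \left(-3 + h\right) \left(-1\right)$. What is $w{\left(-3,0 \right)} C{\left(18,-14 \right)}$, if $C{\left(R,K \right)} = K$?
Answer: $56$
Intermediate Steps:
$w{\left(O,h \right)} = -4 - h$ ($w{\left(O,h \right)} = -7 + \left(-3 + h\right) \left(-1\right) = -7 - \left(-3 + h\right) = -4 - h$)
$w{\left(-3,0 \right)} C{\left(18,-14 \right)} = \left(-4 - 0\right) \left(-14\right) = \left(-4 + 0\right) \left(-14\right) = \left(-4\right) \left(-14\right) = 56$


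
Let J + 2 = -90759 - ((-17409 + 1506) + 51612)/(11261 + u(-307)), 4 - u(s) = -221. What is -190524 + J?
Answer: -3230875219/11486 ≈ -2.8129e+5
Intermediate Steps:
u(s) = 225 (u(s) = 4 - 1*(-221) = 4 + 221 = 225)
J = -1042516555/11486 (J = -2 + (-90759 - ((-17409 + 1506) + 51612)/(11261 + 225)) = -2 + (-90759 - (-15903 + 51612)/11486) = -2 + (-90759 - 35709/11486) = -2 - 1042493583/11486 = -1042516555/11486 ≈ -90764.)
-190524 + J = -190524 - 1042516555/11486 = -3230875219/11486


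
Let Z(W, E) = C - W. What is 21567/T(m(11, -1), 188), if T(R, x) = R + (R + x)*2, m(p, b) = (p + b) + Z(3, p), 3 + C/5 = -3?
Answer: 21567/307 ≈ 70.251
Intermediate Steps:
C = -30 (C = -15 + 5*(-3) = -15 - 15 = -30)
Z(W, E) = -30 - W
m(p, b) = -33 + b + p (m(p, b) = (p + b) + (-30 - 1*3) = (b + p) + (-30 - 3) = (b + p) - 33 = -33 + b + p)
T(R, x) = 2*x + 3*R (T(R, x) = R + (2*R + 2*x) = 2*x + 3*R)
21567/T(m(11, -1), 188) = 21567/(2*188 + 3*(-33 - 1 + 11)) = 21567/(376 + 3*(-23)) = 21567/(376 - 69) = 21567/307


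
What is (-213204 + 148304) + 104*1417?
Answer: 82468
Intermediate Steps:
(-213204 + 148304) + 104*1417 = -64900 + 147368 = 82468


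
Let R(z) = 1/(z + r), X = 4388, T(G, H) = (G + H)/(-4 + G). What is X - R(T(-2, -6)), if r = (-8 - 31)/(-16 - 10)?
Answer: 74590/17 ≈ 4387.6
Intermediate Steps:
T(G, H) = (G + H)/(-4 + G)
r = 3/2 (r = -39/(-26) = -39*(-1/26) = 3/2 ≈ 1.5000)
R(z) = 1/(3/2 + z) (R(z) = 1/(z + 3/2) = 1/(3/2 + z))
X - R(T(-2, -6)) = 4388 - 2/(3 + 2*((-2 - 6)/(-4 - 2))) = 4388 - 2/(3 + 2*(-8/(-6))) = 4388 - 2/(3 + 2*(-⅙*(-8))) = 4388 - 2/(3 + 2*(4/3)) = 4388 - 2/(3 + 8/3) = 4388 - 2/17/3 = 4388 - 2*3/17 = 4388 - 1*6/17 = 4388 - 6/17 = 74590/17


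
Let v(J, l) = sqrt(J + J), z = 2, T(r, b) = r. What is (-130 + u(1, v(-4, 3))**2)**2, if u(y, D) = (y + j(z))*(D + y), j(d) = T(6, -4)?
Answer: 146897 - 185416*I*sqrt(2) ≈ 1.469e+5 - 2.6222e+5*I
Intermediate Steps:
v(J, l) = sqrt(2)*sqrt(J) (v(J, l) = sqrt(2*J) = sqrt(2)*sqrt(J))
j(d) = 6
u(y, D) = (6 + y)*(D + y) (u(y, D) = (y + 6)*(D + y) = (6 + y)*(D + y))
(-130 + u(1, v(-4, 3))**2)**2 = (-130 + (1**2 + 6*(sqrt(2)*sqrt(-4)) + 6*1 + (sqrt(2)*sqrt(-4))*1)**2)**2 = (-130 + (1 + 6*(sqrt(2)*(2*I)) + 6 + (sqrt(2)*(2*I))*1)**2)**2 = (-130 + (1 + 6*(2*I*sqrt(2)) + 6 + (2*I*sqrt(2))*1)**2)**2 = (-130 + (1 + 12*I*sqrt(2) + 6 + 2*I*sqrt(2))**2)**2 = (-130 + (7 + 14*I*sqrt(2))**2)**2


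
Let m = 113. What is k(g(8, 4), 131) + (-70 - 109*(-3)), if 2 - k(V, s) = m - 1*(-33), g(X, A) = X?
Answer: 113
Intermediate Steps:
k(V, s) = -144 (k(V, s) = 2 - (113 - 1*(-33)) = 2 - (113 + 33) = 2 - 1*146 = 2 - 146 = -144)
k(g(8, 4), 131) + (-70 - 109*(-3)) = -144 + (-70 - 109*(-3)) = -144 + (-70 + 327) = -144 + 257 = 113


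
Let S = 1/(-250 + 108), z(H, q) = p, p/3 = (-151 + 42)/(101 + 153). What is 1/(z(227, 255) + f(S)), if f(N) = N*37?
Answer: -9017/13958 ≈ -0.64601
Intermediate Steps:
p = -327/254 (p = 3*((-151 + 42)/(101 + 153)) = 3*(-109/254) = -327/254 ≈ -1.2874)
z(H, q) = -327/254
S = -1/142 (S = 1/(-142) = -1/142 ≈ -0.0070423)
f(N) = 37*N
1/(z(227, 255) + f(S)) = 1/(-327/254 + 37*(-1/142)) = 1/(-327/254 - 37/142) = 1/(-13958/9017) = -9017/13958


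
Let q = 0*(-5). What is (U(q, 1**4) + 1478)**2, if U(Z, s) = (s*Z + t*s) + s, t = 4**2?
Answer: 2235025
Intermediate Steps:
t = 16
q = 0
U(Z, s) = 17*s + Z*s (U(Z, s) = (s*Z + 16*s) + s = (Z*s + 16*s) + s = (16*s + Z*s) + s = 17*s + Z*s)
(U(q, 1**4) + 1478)**2 = (1**4*(17 + 0) + 1478)**2 = (1*17 + 1478)**2 = (17 + 1478)**2 = 1495**2 = 2235025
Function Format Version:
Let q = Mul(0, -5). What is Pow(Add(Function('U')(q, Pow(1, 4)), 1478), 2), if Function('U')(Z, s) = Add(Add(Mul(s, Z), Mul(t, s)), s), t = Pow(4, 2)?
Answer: 2235025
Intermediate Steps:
t = 16
q = 0
Function('U')(Z, s) = Add(Mul(17, s), Mul(Z, s)) (Function('U')(Z, s) = Add(Add(Mul(s, Z), Mul(16, s)), s) = Add(Add(Mul(Z, s), Mul(16, s)), s) = Add(Add(Mul(16, s), Mul(Z, s)), s) = Add(Mul(17, s), Mul(Z, s)))
Pow(Add(Function('U')(q, Pow(1, 4)), 1478), 2) = Pow(Add(Mul(Pow(1, 4), Add(17, 0)), 1478), 2) = Pow(Add(Mul(1, 17), 1478), 2) = Pow(Add(17, 1478), 2) = Pow(1495, 2) = 2235025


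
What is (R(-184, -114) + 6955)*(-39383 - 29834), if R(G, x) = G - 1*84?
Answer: -462854079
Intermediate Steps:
R(G, x) = -84 + G (R(G, x) = G - 84 = -84 + G)
(R(-184, -114) + 6955)*(-39383 - 29834) = ((-84 - 184) + 6955)*(-39383 - 29834) = (-268 + 6955)*(-69217) = 6687*(-69217) = -462854079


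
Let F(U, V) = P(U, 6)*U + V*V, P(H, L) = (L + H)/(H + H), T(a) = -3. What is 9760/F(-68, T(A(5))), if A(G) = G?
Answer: -4880/11 ≈ -443.64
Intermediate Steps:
P(H, L) = (H + L)/(2*H) (P(H, L) = (H + L)/((2*H)) = (H + L)*(1/(2*H)) = (H + L)/(2*H))
F(U, V) = 3 + V² + U/2 (F(U, V) = ((U + 6)/(2*U))*U + V*V = ((6 + U)/(2*U))*U + V² = (3 + U/2) + V² = 3 + V² + U/2)
9760/F(-68, T(A(5))) = 9760/(3 + (-3)² + (½)*(-68)) = 9760/(3 + 9 - 34) = 9760/(-22) = 9760*(-1/22) = -4880/11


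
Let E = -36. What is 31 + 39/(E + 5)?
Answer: 922/31 ≈ 29.742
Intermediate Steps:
31 + 39/(E + 5) = 31 + 39/(-36 + 5) = 31 + 39/(-31) = 31 - 1/31*39 = 31 - 39/31 = 922/31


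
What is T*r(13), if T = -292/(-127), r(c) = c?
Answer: 3796/127 ≈ 29.890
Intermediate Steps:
T = 292/127 (T = -292*(-1/127) = 292/127 ≈ 2.2992)
T*r(13) = (292/127)*13 = 3796/127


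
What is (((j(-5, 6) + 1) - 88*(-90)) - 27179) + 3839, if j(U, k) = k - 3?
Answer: -15416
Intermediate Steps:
j(U, k) = -3 + k
(((j(-5, 6) + 1) - 88*(-90)) - 27179) + 3839 = ((((-3 + 6) + 1) - 88*(-90)) - 27179) + 3839 = (((3 + 1) + 7920) - 27179) + 3839 = ((4 + 7920) - 27179) + 3839 = (7924 - 27179) + 3839 = -19255 + 3839 = -15416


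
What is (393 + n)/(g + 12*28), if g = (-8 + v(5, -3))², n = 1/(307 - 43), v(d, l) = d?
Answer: 4511/3960 ≈ 1.1391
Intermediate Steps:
n = 1/264 ≈ 0.0037879
g = 9 (g = (-8 + 5)² = (-3)² = 9)
(393 + n)/(g + 12*28) = (393 + 1/264)/(9 + 12*28) = 103753/(264*(9 + 336)) = (103753/264)/345 = (103753/264)*(1/345) = 4511/3960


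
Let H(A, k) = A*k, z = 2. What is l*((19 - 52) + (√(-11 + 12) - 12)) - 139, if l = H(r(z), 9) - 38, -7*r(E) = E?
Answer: 11523/7 ≈ 1646.1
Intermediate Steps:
r(E) = -E/7
l = -284/7 (l = -⅐*2*9 - 38 = -2/7*9 - 38 = -18/7 - 38 = -284/7 ≈ -40.571)
l*((19 - 52) + (√(-11 + 12) - 12)) - 139 = -284*((19 - 52) + (√(-11 + 12) - 12))/7 - 139 = -284*(-33 + (√1 - 12))/7 - 139 = -284*(-33 + (1 - 12))/7 - 139 = -284*(-33 - 11)/7 - 139 = -284/7*(-44) - 139 = 12496/7 - 139 = 11523/7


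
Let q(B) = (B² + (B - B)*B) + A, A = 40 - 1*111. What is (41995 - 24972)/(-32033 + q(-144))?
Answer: -587/392 ≈ -1.4974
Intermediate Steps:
A = -71 (A = 40 - 111 = -71)
q(B) = -71 + B² (q(B) = (B² + (B - B)*B) - 71 = (B² + 0*B) - 71 = (B² + 0) - 71 = B² - 71 = -71 + B²)
(41995 - 24972)/(-32033 + q(-144)) = (41995 - 24972)/(-32033 + (-71 + (-144)²)) = 17023/(-32033 + (-71 + 20736)) = 17023/(-32033 + 20665) = 17023/(-11368) = 17023*(-1/11368) = -587/392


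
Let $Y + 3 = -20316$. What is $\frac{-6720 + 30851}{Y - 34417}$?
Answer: $- \frac{24131}{54736} \approx -0.44086$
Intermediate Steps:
$Y = -20319$ ($Y = -3 - 20316 = -20319$)
$\frac{-6720 + 30851}{Y - 34417} = \frac{-6720 + 30851}{-20319 - 34417} = \frac{24131}{-54736} = 24131 \left(- \frac{1}{54736}\right) = - \frac{24131}{54736}$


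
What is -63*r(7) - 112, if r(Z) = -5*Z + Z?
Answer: 1652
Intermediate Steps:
r(Z) = -4*Z
-63*r(7) - 112 = -(-252)*7 - 112 = -63*(-28) - 112 = 1764 - 112 = 1652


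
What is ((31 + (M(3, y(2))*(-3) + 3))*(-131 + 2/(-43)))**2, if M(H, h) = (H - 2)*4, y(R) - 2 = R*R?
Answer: 15368560900/1849 ≈ 8.3118e+6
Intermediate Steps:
y(R) = 2 + R**2 (y(R) = 2 + R*R = 2 + R**2)
M(H, h) = -8 + 4*H (M(H, h) = (-2 + H)*4 = -8 + 4*H)
((31 + (M(3, y(2))*(-3) + 3))*(-131 + 2/(-43)))**2 = ((31 + ((-8 + 4*3)*(-3) + 3))*(-131 + 2/(-43)))**2 = ((31 + ((-8 + 12)*(-3) + 3))*(-131 + 2*(-1/43)))**2 = ((31 + (4*(-3) + 3))*(-131 - 2/43))**2 = ((31 + (-12 + 3))*(-5635/43))**2 = ((31 - 9)*(-5635/43))**2 = (22*(-5635/43))**2 = (-123970/43)**2 = 15368560900/1849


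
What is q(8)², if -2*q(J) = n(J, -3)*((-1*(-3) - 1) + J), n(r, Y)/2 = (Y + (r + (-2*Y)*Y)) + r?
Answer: 2500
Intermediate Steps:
n(r, Y) = -4*Y² + 2*Y + 4*r (n(r, Y) = 2*((Y + (r + (-2*Y)*Y)) + r) = 2*((Y + (r - 2*Y²)) + r) = 2*((Y + r - 2*Y²) + r) = 2*(Y - 2*Y² + 2*r) = -4*Y² + 2*Y + 4*r)
q(J) = -(-42 + 4*J)*(2 + J)/2 (q(J) = -(-4*(-3)² + 2*(-3) + 4*J)*((-1*(-3) - 1) + J)/2 = -(-4*9 - 6 + 4*J)*((3 - 1) + J)/2 = -(-36 - 6 + 4*J)*(2 + J)/2 = -(-42 + 4*J)*(2 + J)/2)
q(8)² = (-(-21 + 2*8)*(2 + 8))² = (-1*(-21 + 16)*10)² = (-1*(-5)*10)² = 50² = 2500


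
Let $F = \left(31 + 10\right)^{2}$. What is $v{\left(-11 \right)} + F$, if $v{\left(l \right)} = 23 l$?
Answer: $1428$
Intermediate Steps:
$F = 1681$ ($F = 41^{2} = 1681$)
$v{\left(-11 \right)} + F = 23 \left(-11\right) + 1681 = -253 + 1681 = 1428$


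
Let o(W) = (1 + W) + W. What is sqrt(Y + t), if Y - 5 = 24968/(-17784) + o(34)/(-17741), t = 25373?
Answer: sqrt(4385568588427502762)/13146081 ≈ 159.30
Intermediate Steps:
o(W) = 1 + 2*W
Y = 141668167/39438243 (Y = 5 + (24968/(-17784) + (1 + 2*34)/(-17741)) = 5 + (24968*(-1/17784) + (1 + 68)*(-1/17741)) = 5 + (-3121/2223 + 69*(-1/17741)) = 5 + (-3121/2223 - 69/17741) = 5 - 55523048/39438243 = 141668167/39438243 ≈ 3.5922)
sqrt(Y + t) = sqrt(141668167/39438243 + 25373) = sqrt(1000808207806/39438243) = sqrt(4385568588427502762)/13146081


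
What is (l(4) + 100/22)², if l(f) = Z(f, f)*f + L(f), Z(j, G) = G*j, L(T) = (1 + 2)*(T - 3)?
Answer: 619369/121 ≈ 5118.8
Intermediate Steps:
L(T) = -9 + 3*T (L(T) = 3*(-3 + T) = -9 + 3*T)
l(f) = -9 + f³ + 3*f (l(f) = (f*f)*f + (-9 + 3*f) = f²*f + (-9 + 3*f) = f³ + (-9 + 3*f) = -9 + f³ + 3*f)
(l(4) + 100/22)² = ((-9 + 4³ + 3*4) + 100/22)² = ((-9 + 64 + 12) + 100*(1/22))² = (67 + 50/11)² = (787/11)² = 619369/121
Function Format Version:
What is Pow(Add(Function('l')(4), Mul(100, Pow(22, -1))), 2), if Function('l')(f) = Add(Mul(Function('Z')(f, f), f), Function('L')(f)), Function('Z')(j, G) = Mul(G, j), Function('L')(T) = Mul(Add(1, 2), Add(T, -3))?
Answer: Rational(619369, 121) ≈ 5118.8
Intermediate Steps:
Function('L')(T) = Add(-9, Mul(3, T)) (Function('L')(T) = Mul(3, Add(-3, T)) = Add(-9, Mul(3, T)))
Function('l')(f) = Add(-9, Pow(f, 3), Mul(3, f)) (Function('l')(f) = Add(Mul(Mul(f, f), f), Add(-9, Mul(3, f))) = Add(Mul(Pow(f, 2), f), Add(-9, Mul(3, f))) = Add(Pow(f, 3), Add(-9, Mul(3, f))) = Add(-9, Pow(f, 3), Mul(3, f)))
Pow(Add(Function('l')(4), Mul(100, Pow(22, -1))), 2) = Pow(Add(Add(-9, Pow(4, 3), Mul(3, 4)), Mul(100, Pow(22, -1))), 2) = Pow(Add(Add(-9, 64, 12), Mul(100, Rational(1, 22))), 2) = Pow(Add(67, Rational(50, 11)), 2) = Pow(Rational(787, 11), 2) = Rational(619369, 121)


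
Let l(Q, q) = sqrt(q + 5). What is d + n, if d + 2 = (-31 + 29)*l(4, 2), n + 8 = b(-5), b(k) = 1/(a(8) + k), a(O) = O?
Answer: -29/3 - 2*sqrt(7) ≈ -14.958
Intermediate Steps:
l(Q, q) = sqrt(5 + q)
b(k) = 1/(8 + k)
n = -23/3 (n = -8 + 1/(8 - 5) = -8 + 1/3 = -23/3 ≈ -7.6667)
d = -2 - 2*sqrt(7) (d = -2 + (-31 + 29)*sqrt(5 + 2) = -2 - 2*sqrt(7) ≈ -7.2915)
d + n = (-2 - 2*sqrt(7)) - 23/3 = -29/3 - 2*sqrt(7)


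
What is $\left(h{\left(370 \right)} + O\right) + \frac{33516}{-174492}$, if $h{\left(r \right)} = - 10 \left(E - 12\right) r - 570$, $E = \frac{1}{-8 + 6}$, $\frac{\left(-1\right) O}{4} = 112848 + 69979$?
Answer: $- \frac{3323239847}{4847} \approx -6.8563 \cdot 10^{5}$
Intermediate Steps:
$O = -731308$ ($O = - 4 \left(112848 + 69979\right) = \left(-4\right) 182827 = -731308$)
$E = - \frac{1}{2}$ ($E = \frac{1}{-2} = - \frac{1}{2} \approx -0.5$)
$h{\left(r \right)} = -570 + 125 r$ ($h{\left(r \right)} = - 10 \left(- \frac{1}{2} - 12\right) r - 570 = \left(-10\right) \left(- \frac{25}{2}\right) r - 570 = 125 r - 570 = -570 + 125 r$)
$\left(h{\left(370 \right)} + O\right) + \frac{33516}{-174492} = \left(\left(-570 + 125 \cdot 370\right) - 731308\right) + \frac{33516}{-174492} = \left(\left(-570 + 46250\right) - 731308\right) + 33516 \left(- \frac{1}{174492}\right) = \left(45680 - 731308\right) - \frac{931}{4847} = -685628 - \frac{931}{4847} = - \frac{3323239847}{4847}$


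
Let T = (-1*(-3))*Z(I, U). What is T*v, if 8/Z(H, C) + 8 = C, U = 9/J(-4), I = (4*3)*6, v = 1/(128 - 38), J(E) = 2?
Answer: -8/105 ≈ -0.076190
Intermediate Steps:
v = 1/90 ≈ 0.011111
I = 72 (I = 12*6 = 72)
U = 9/2 ≈ 4.5000
Z(H, C) = 8/(-8 + C)
T = -48/7 (T = (-1*(-3))*(8/(-8 + 9/2)) = 3*(8/(-7/2)) = 3*(8*(-2/7)) = 3*(-16/7) = -48/7 ≈ -6.8571)
T*v = -48/7*1/90 = -8/105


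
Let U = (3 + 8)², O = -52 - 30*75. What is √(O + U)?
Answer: I*√2181 ≈ 46.701*I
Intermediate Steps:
O = -2302 (O = -52 - 2250 = -2302)
U = 121 (U = 11² = 121)
√(O + U) = √(-2302 + 121) = √(-2181) = I*√2181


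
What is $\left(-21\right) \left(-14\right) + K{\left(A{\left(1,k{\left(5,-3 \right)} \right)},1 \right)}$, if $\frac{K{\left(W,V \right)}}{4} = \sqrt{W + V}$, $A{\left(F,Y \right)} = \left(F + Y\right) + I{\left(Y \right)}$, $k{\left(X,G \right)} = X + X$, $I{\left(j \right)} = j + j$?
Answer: $294 + 16 \sqrt{2} \approx 316.63$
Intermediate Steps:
$I{\left(j \right)} = 2 j$
$k{\left(X,G \right)} = 2 X$
$A{\left(F,Y \right)} = F + 3 Y$ ($A{\left(F,Y \right)} = \left(F + Y\right) + 2 Y = F + 3 Y$)
$K{\left(W,V \right)} = 4 \sqrt{V + W}$ ($K{\left(W,V \right)} = 4 \sqrt{W + V} = 4 \sqrt{V + W}$)
$\left(-21\right) \left(-14\right) + K{\left(A{\left(1,k{\left(5,-3 \right)} \right)},1 \right)} = \left(-21\right) \left(-14\right) + 4 \sqrt{1 + \left(1 + 3 \cdot 2 \cdot 5\right)} = 294 + 4 \sqrt{1 + \left(1 + 3 \cdot 10\right)} = 294 + 4 \sqrt{1 + \left(1 + 30\right)} = 294 + 4 \sqrt{1 + 31} = 294 + 4 \sqrt{32} = 294 + 4 \cdot 4 \sqrt{2} = 294 + 16 \sqrt{2}$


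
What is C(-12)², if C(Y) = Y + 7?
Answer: 25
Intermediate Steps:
C(Y) = 7 + Y
C(-12)² = (7 - 12)² = (-5)² = 25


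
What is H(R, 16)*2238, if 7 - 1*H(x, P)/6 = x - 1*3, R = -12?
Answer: 295416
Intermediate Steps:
H(x, P) = 60 - 6*x (H(x, P) = 42 - 6*(x - 1*3) = 42 - 6*(x - 3) = 42 - 6*(-3 + x) = 42 + (18 - 6*x) = 60 - 6*x)
H(R, 16)*2238 = (60 - 6*(-12))*2238 = (60 + 72)*2238 = 132*2238 = 295416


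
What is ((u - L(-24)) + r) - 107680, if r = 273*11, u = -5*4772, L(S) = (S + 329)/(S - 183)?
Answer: -26606854/207 ≈ -1.2854e+5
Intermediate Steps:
L(S) = (329 + S)/(-183 + S)
u = -23860 (u = -1*23860 = -23860)
r = 3003
((u - L(-24)) + r) - 107680 = ((-23860 - (329 - 24)/(-183 - 24)) + 3003) - 107680 = ((-23860 - 305/(-207)) + 3003) - 107680 = ((-23860 - (-1)*305/207) + 3003) - 107680 = ((-23860 - 1*(-305/207)) + 3003) - 107680 = ((-23860 + 305/207) + 3003) - 107680 = (-4938715/207 + 3003) - 107680 = -4317094/207 - 107680 = -26606854/207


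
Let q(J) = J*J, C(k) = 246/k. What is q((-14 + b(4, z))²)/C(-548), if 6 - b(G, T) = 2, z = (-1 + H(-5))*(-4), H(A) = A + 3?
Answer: -2740000/123 ≈ -22276.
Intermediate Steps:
H(A) = 3 + A
z = 12 (z = (-1 + (3 - 5))*(-4) = (-1 - 2)*(-4) = -3*(-4) = 12)
b(G, T) = 4 (b(G, T) = 6 - 1*2 = 6 - 2 = 4)
q(J) = J²
q((-14 + b(4, z))²)/C(-548) = ((-14 + 4)²)²/((246/(-548))) = ((-10)²)²/((246*(-1/548))) = 100²/(-123/274) = 10000*(-274/123) = -2740000/123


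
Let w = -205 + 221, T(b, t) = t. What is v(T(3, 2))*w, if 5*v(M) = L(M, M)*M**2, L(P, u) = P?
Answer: 128/5 ≈ 25.600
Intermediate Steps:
v(M) = M**3/5 (v(M) = (M*M**2)/5 = M**3/5)
w = 16
v(T(3, 2))*w = ((1/5)*2**3)*16 = ((1/5)*8)*16 = (8/5)*16 = 128/5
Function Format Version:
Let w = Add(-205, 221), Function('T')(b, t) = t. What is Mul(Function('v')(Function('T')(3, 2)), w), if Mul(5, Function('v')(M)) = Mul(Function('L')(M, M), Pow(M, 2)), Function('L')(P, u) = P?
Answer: Rational(128, 5) ≈ 25.600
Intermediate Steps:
Function('v')(M) = Mul(Rational(1, 5), Pow(M, 3)) (Function('v')(M) = Mul(Rational(1, 5), Mul(M, Pow(M, 2))) = Mul(Rational(1, 5), Pow(M, 3)))
w = 16
Mul(Function('v')(Function('T')(3, 2)), w) = Mul(Mul(Rational(1, 5), Pow(2, 3)), 16) = Mul(Mul(Rational(1, 5), 8), 16) = Mul(Rational(8, 5), 16) = Rational(128, 5)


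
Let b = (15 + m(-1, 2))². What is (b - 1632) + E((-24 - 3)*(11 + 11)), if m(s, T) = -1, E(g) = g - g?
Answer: -1436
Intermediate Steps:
E(g) = 0
b = 196 (b = (15 - 1)² = 14² = 196)
(b - 1632) + E((-24 - 3)*(11 + 11)) = (196 - 1632) + 0 = -1436 + 0 = -1436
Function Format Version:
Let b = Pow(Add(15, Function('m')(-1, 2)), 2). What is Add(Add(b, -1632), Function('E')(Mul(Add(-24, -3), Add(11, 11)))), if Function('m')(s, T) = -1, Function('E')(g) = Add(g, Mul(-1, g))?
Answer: -1436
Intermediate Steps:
Function('E')(g) = 0
b = 196 (b = Pow(Add(15, -1), 2) = Pow(14, 2) = 196)
Add(Add(b, -1632), Function('E')(Mul(Add(-24, -3), Add(11, 11)))) = Add(Add(196, -1632), 0) = Add(-1436, 0) = -1436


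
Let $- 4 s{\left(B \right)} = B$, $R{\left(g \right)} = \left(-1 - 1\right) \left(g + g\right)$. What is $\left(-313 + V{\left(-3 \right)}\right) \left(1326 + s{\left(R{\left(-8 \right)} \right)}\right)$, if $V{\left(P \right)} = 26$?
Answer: $-378266$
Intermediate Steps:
$R{\left(g \right)} = - 4 g$ ($R{\left(g \right)} = - 2 \cdot 2 g = - 4 g$)
$s{\left(B \right)} = - \frac{B}{4}$
$\left(-313 + V{\left(-3 \right)}\right) \left(1326 + s{\left(R{\left(-8 \right)} \right)}\right) = \left(-313 + 26\right) \left(1326 - \frac{\left(-4\right) \left(-8\right)}{4}\right) = - 287 \left(1326 - 8\right) = \left(-287\right) 1318 = -378266$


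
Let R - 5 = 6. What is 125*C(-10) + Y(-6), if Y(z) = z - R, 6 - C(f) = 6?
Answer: -17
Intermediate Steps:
R = 11 (R = 5 + 6 = 11)
C(f) = 0 (C(f) = 6 - 1*6 = 6 - 6 = 0)
Y(z) = -11 + z (Y(z) = z - 1*11 = z - 11 = -11 + z)
125*C(-10) + Y(-6) = 125*0 + (-11 - 6) = 0 - 17 = -17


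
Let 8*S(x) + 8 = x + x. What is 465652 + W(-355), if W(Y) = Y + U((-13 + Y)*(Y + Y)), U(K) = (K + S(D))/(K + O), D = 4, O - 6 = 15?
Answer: 121582832677/261301 ≈ 4.6530e+5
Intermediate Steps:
O = 21 (O = 6 + 15 = 21)
S(x) = -1 + x/4 (S(x) = -1 + (x + x)/8 = -1 + (2*x)/8 = -1 + x/4)
U(K) = K/(21 + K) (U(K) = (K + (-1 + (1/4)*4))/(K + 21) = (K + (-1 + 1))/(21 + K) = (K + 0)/(21 + K) = K/(21 + K))
W(Y) = Y + 2*Y*(-13 + Y)/(21 + 2*Y*(-13 + Y)) (W(Y) = Y + ((-13 + Y)*(Y + Y))/(21 + (-13 + Y)*(Y + Y)) = Y + ((-13 + Y)*(2*Y))/(21 + (-13 + Y)*(2*Y)) = Y + (2*Y*(-13 + Y))/(21 + 2*Y*(-13 + Y)) = Y + 2*Y*(-13 + Y)/(21 + 2*Y*(-13 + Y)))
465652 + W(-355) = 465652 - 355*(-5 + 2*(-355) + 2*(-355)*(-13 - 355))/(21 + 2*(-355)*(-13 - 355)) = 465652 - 355*(-5 - 710 + 2*(-355)*(-368))/(21 + 2*(-355)*(-368)) = 465652 - 355*(-5 - 710 + 261280)/(21 + 261280) = 465652 - 355*260565/261301 = 465652 - 355*1/261301*260565 = 465652 - 92500575/261301 = 121582832677/261301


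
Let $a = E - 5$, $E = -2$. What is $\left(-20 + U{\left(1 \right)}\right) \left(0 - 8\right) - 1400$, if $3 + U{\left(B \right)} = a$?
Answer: $-1160$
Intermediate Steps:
$a = -7$ ($a = -2 - 5 = -7$)
$U{\left(B \right)} = -10$ ($U{\left(B \right)} = -3 - 7 = -10$)
$\left(-20 + U{\left(1 \right)}\right) \left(0 - 8\right) - 1400 = \left(-20 - 10\right) \left(0 - 8\right) - 1400 = \left(-30\right) \left(-8\right) - 1400 = 240 - 1400 = -1160$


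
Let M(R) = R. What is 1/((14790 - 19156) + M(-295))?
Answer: -1/4661 ≈ -0.00021455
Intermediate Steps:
1/((14790 - 19156) + M(-295)) = 1/((14790 - 19156) - 295) = 1/(-4366 - 295) = 1/(-4661) = -1/4661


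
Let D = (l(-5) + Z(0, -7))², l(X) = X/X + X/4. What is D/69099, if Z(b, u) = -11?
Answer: 675/368528 ≈ 0.0018316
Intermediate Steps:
l(X) = 1 + X/4 (l(X) = 1 + X*(¼) = 1 + X/4)
D = 2025/16 (D = ((1 + (¼)*(-5)) - 11)² = ((1 - 5/4) - 11)² = (-¼ - 11)² = (-45/4)² = 2025/16 ≈ 126.56)
D/69099 = (2025/16)/69099 = (2025/16)*(1/69099) = 675/368528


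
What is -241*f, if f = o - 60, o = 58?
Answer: 482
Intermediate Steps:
f = -2 (f = 58 - 60 = -2)
-241*f = -241*(-2) = 482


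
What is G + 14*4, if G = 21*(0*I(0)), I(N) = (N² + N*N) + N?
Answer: 56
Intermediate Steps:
I(N) = N + 2*N² (I(N) = (N² + N²) + N = 2*N² + N = N + 2*N²)
G = 0 (G = 21*(0*(0*(1 + 2*0))) = 21*(0*(0*(1 + 0))) = 21*(0*(0*1)) = 21*(0*0) = 21*0 = 0)
G + 14*4 = 0 + 14*4 = 0 + 56 = 56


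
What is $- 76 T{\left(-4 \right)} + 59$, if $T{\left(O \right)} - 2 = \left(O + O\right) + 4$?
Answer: $211$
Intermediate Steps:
$T{\left(O \right)} = 6 + 2 O$ ($T{\left(O \right)} = 2 + \left(\left(O + O\right) + 4\right) = 2 + \left(2 O + 4\right) = 2 + \left(4 + 2 O\right) = 6 + 2 O$)
$- 76 T{\left(-4 \right)} + 59 = - 76 \left(6 + 2 \left(-4\right)\right) + 59 = - 76 \left(6 - 8\right) + 59 = \left(-76\right) \left(-2\right) + 59 = 152 + 59 = 211$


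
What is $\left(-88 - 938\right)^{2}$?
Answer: $1052676$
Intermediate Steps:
$\left(-88 - 938\right)^{2} = \left(-1026\right)^{2} = 1052676$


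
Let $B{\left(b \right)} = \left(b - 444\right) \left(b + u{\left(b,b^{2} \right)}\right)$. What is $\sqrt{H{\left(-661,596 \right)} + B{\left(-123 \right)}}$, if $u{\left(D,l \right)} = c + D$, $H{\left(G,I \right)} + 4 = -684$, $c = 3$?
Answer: $11 \sqrt{1133} \approx 370.26$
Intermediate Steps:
$H{\left(G,I \right)} = -688$ ($H{\left(G,I \right)} = -4 - 684 = -688$)
$u{\left(D,l \right)} = 3 + D$
$B{\left(b \right)} = \left(-444 + b\right) \left(3 + 2 b\right)$ ($B{\left(b \right)} = \left(b - 444\right) \left(b + \left(3 + b\right)\right) = \left(-444 + b\right) \left(3 + 2 b\right)$)
$\sqrt{H{\left(-661,596 \right)} + B{\left(-123 \right)}} = \sqrt{-688 - \left(-107523 - 30258\right)} = \sqrt{-688 + \left(-1332 + 108855 + 2 \cdot 15129\right)} = \sqrt{-688 + \left(-1332 + 108855 + 30258\right)} = \sqrt{-688 + 137781} = \sqrt{137093} = 11 \sqrt{1133}$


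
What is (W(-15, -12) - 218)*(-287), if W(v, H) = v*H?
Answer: 10906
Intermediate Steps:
W(v, H) = H*v
(W(-15, -12) - 218)*(-287) = (-12*(-15) - 218)*(-287) = (180 - 218)*(-287) = -38*(-287) = 10906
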